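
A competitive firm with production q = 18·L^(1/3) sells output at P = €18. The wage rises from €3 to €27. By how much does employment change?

From P·MP_L = w with MP_L = 6·L^(-2/3), the labor demand is L(w) = (108/w)^(3/2).
At w = 3: L = 216. At w = 27: L = 8.
ΔL = 8 − 216 = -208.

ΔL = -208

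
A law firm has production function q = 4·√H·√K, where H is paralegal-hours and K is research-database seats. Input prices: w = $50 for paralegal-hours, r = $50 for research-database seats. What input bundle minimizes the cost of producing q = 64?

Cost minimization requires the marginal rate of technical substitution to equal the input-price ratio: MP_H/MP_K = w/r.
Here MP_H/MP_K = (1/2)·(K/H)/(1/2) = (K/H). Setting this equal to 50/50 = 1 gives K = H.
Substituting into q = 64: 4·H^(1/2)·(H)^(1/2) = 64.
Solving, H = 16 and K = 16.

H* = 16, K* = 16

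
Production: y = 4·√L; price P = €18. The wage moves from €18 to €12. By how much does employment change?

From P·MP_L = w with MP_L = 2·L^(-1/2), the labor demand is L(w) = (36/w)^(2).
At w = 18: L = 4. At w = 12: L = 9.
ΔL = 9 − 4 = 5.

ΔL = 5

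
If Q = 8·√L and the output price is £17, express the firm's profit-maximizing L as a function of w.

MP_L = (1/2)·8·L^(-1/2) = 4·L^(-1/2).
Setting P·MP_L = w: 68·L^(-1/2) = w.
Solving for L: L^(-1/2) = w/68, so L = (68/w)^(2).

L(w) = 4624/w²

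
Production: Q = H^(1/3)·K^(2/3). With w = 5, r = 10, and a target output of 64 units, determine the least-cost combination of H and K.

Cost minimization requires the marginal rate of technical substitution to equal the input-price ratio: MP_H/MP_K = w/r.
Here MP_H/MP_K = (1/3)·(K/H)/(2/3) = 0.5·(K/H). Setting this equal to 5/10 = 0.5 gives K = H.
Substituting into Q = 64: H^(1/3)·(H)^(2/3) = 64.
Solving, H = 64 and K = 64.

H* = 64, K* = 64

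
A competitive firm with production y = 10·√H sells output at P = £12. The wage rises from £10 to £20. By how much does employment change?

ΔH = -27

From P·MP_H = w with MP_H = 5·H^(-1/2), the labor demand is H(w) = (60/w)^(2).
At w = 10: H = 36. At w = 20: H = 9.
ΔH = 9 − 36 = -27.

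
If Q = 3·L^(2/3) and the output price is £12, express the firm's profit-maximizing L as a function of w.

MP_L = (2/3)·3·L^(-1/3) = 2·L^(-1/3).
Setting P·MP_L = w: 24·L^(-1/3) = w.
Solving for L: L^(-1/3) = w/24, so L = (24/w)^(3).

L(w) = 13824/w³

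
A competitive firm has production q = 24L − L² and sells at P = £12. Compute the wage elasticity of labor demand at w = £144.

ε = -1

From P·MP_L = w with MP_L = 24 − 2L, labor demand is L(w) = (24 − w/12)/2.
dL/dw = −1/(24) = -1/24.
At w = 144, L = 6, so ε = (dL/dw)·(w/L) = (-1/24)·(144/6) = -1.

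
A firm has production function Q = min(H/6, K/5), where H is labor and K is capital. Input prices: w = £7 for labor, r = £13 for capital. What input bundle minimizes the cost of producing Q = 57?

H* = 342, K* = 285

With a fixed-proportions technology, the cost-minimizing bundle uses no slack in either input: H/6 = K/5 = Q.
So H = 6·57 = 342 and K = 5·57 = 285.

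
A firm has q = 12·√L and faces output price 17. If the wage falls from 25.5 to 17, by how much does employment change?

From P·MP_L = w with MP_L = 6·L^(-1/2), the labor demand is L(w) = (102/w)^(2).
At w = 25.5: L = 16. At w = 17: L = 36.
ΔL = 36 − 16 = 20.

ΔL = 20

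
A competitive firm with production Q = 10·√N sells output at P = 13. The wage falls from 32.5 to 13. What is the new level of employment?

From P·MP_N = w with MP_N = 5·N^(-1/2), the labor demand is N(w) = (65/w)^(2).
At w = 32.5: N = 4. At w = 13: N = 25.

N* = 25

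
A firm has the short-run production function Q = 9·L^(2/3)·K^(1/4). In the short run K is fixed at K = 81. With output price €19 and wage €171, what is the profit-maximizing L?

With K = 81, MP_L = (2/3)·9·L^(-1/3)·81^(1/4) = 18·L^(-1/3).
Profit maximization for a price taker requires P·MP_L = w: 19·18·L^(-1/3) = 171.
So L^(-1/3) = 0.5, which gives L = 8.

L* = 8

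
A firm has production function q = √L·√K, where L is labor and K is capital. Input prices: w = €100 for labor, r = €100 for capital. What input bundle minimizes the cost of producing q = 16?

L* = 16, K* = 16

Cost minimization requires the marginal rate of technical substitution to equal the input-price ratio: MP_L/MP_K = w/r.
Here MP_L/MP_K = (1/2)·(K/L)/(1/2) = (K/L). Setting this equal to 100/100 = 1 gives K = L.
Substituting into q = 16: L^(1/2)·(L)^(1/2) = 16.
Solving, L = 16 and K = 16.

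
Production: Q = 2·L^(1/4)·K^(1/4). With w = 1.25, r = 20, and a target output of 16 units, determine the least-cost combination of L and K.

Cost minimization requires the marginal rate of technical substitution to equal the input-price ratio: MP_L/MP_K = w/r.
Here MP_L/MP_K = (1/4)·(K/L)/(1/4) = (K/L). Setting this equal to 1.25/20 = 0.0625 gives K = 0.0625L.
Substituting into Q = 16: 2·L^(1/4)·(0.0625L)^(1/4) = 16.
Solving, L = 256 and K = 16.

L* = 256, K* = 16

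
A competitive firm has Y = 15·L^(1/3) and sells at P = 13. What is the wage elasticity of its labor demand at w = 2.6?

ε = -1.5

MP_L = (1/3)·15·L^(-2/3), so P·MP_L = w gives 65·L^(-2/3) = w.
Solving, L(w) = (65/w)^(3/2). This is a constant-elasticity form: L ∝ w^(−3/2), so ε = −3/2.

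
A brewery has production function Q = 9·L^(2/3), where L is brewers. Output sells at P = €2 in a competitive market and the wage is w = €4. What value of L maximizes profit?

L* = 27

MP_L = (2/3)·9·L^(-1/3) = 6·L^(-1/3).
Profit maximization for a price taker requires P·MP_L = w: 2·6·L^(-1/3) = 4.
So L^(-1/3) = 1/3, which gives L = 27.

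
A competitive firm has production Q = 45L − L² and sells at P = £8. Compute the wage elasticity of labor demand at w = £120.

ε = -0.5

From P·MP_L = w with MP_L = 45 − 2L, labor demand is L(w) = (45 − w/8)/2.
dL/dw = −1/(16) = -0.0625.
At w = 120, L = 15, so ε = (dL/dw)·(w/L) = (-0.0625)·(120/15) = -0.5.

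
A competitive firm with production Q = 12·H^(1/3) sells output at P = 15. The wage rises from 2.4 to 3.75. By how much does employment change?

From P·MP_H = w with MP_H = 4·H^(-2/3), the labor demand is H(w) = (60/w)^(3/2).
At w = 2.4: H = 125. At w = 3.75: H = 64.
ΔH = 64 − 125 = -61.

ΔH = -61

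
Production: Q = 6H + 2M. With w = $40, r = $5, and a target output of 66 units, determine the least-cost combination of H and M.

The inputs are perfect substitutes, so the firm uses whichever has the lower cost per unit of output.
Cost per unit of output via H is w/6 = 20/3; via M it is r/2 = 2.5. M is cheaper.
Producing Q = 66 with M alone: H = 0, M = 33.

H* = 0, M* = 33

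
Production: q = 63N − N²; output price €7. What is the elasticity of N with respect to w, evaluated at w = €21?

From P·MP_N = w with MP_N = 63 − 2N, labor demand is N(w) = (63 − w/7)/2.
dN/dw = −1/(14) = -1/14.
At w = 21, N = 30, so ε = (dN/dw)·(w/N) = (-1/14)·(21/30) = -0.05.

ε = -0.05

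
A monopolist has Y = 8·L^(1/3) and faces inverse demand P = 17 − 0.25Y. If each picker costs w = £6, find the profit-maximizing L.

Marginal revenue from the inverse demand is MR = 17 − 0.5Y.
The marginal product is MP_L = (8/3)·L^(-2/3).
A monopolist hires until marginal revenue product equals the wage: MR·MP_L = w.
At L, Y = 8·L^(1/3). Substituting and solving: (17 − 4·L^(1/3))·(8/3)·L^(-2/3) = 6 gives L = 8.

L* = 8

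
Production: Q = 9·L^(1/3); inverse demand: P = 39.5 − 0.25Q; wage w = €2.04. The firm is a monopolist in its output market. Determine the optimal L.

Marginal revenue from the inverse demand is MR = 39.5 − 0.5Q.
The marginal product is MP_L = 3·L^(-2/3).
A monopolist hires until marginal revenue product equals the wage: MR·MP_L = w.
At L, Q = 9·L^(1/3). Substituting and solving: (39.5 − 4.5·L^(1/3))·3·L^(-2/3) = 2.04 gives L = 125.

L* = 125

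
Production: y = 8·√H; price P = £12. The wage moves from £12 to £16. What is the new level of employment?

From P·MP_H = w with MP_H = 4·H^(-1/2), the labor demand is H(w) = (48/w)^(2).
At w = 12: H = 16. At w = 16: H = 9.

H* = 9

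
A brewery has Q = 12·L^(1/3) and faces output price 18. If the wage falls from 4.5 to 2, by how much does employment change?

ΔL = 152

From P·MP_L = w with MP_L = 4·L^(-2/3), the labor demand is L(w) = (72/w)^(3/2).
At w = 4.5: L = 64. At w = 2: L = 216.
ΔL = 216 − 64 = 152.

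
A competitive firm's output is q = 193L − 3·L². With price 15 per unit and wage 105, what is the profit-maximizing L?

The marginal product of L is MP_L = 193 − 6L.
A price-taking firm hires until the value of the marginal product equals the wage: P·MP_L = w, so 15·(193 − 6L) = 105.
Then 193 − 6L = 7, giving L = 31.

L* = 31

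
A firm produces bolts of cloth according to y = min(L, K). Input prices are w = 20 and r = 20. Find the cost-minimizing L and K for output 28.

L* = 28, K* = 28

With a fixed-proportions technology, the cost-minimizing bundle uses no slack in either input: L = K = y.
So L = 28 and K = 28.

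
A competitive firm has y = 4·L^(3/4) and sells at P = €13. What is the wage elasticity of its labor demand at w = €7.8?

MP_L = (3/4)·4·L^(-1/4), so P·MP_L = w gives 39·L^(-1/4) = w.
Solving, L(w) = (39/w)^(4). This is a constant-elasticity form: L ∝ w^(−4), so ε = −4.

ε = -4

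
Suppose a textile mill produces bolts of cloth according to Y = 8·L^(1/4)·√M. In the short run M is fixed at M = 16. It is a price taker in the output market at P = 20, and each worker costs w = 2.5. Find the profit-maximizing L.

With M = 16, MP_L = (1/4)·8·L^(-3/4)·16^(1/2) = 8·L^(-3/4).
Profit maximization for a price taker requires P·MP_L = w: 20·8·L^(-3/4) = 2.5.
So L^(-3/4) = 0.015625, which gives L = 256.

L* = 256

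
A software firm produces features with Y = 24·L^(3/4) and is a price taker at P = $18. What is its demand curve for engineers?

L(w) = (324/w)^(4)

MP_L = (3/4)·24·L^(-1/4) = 18·L^(-1/4).
Setting P·MP_L = w: 324·L^(-1/4) = w.
Solving for L: L^(-1/4) = w/324, so L = (324/w)^(4).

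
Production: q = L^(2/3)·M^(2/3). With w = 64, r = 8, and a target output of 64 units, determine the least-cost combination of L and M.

Cost minimization requires the marginal rate of technical substitution to equal the input-price ratio: MP_L/MP_M = w/r.
Here MP_L/MP_M = (2/3)·(M/L)/(2/3) = (M/L). Setting this equal to 64/8 = 8 gives M = 8L.
Substituting into q = 64: L^(2/3)·(8L)^(2/3) = 64.
Solving, L = 8 and M = 64.

L* = 8, M* = 64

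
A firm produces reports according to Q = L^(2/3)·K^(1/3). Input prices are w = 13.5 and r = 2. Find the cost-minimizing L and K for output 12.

Cost minimization requires the marginal rate of technical substitution to equal the input-price ratio: MP_L/MP_K = w/r.
Here MP_L/MP_K = (2/3)·(K/L)/(1/3) = 2·(K/L). Setting this equal to 13.5/2 = 6.75 gives K = 3.375L.
Substituting into Q = 12: L^(2/3)·(3.375L)^(1/3) = 12.
Solving, L = 8 and K = 27.

L* = 8, K* = 27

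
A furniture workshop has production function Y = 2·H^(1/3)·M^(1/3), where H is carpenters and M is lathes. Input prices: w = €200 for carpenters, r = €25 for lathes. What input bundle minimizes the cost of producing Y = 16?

Cost minimization requires the marginal rate of technical substitution to equal the input-price ratio: MP_H/MP_M = w/r.
Here MP_H/MP_M = (1/3)·(M/H)/(1/3) = (M/H). Setting this equal to 200/25 = 8 gives M = 8H.
Substituting into Y = 16: 2·H^(1/3)·(8H)^(1/3) = 16.
Solving, H = 8 and M = 64.

H* = 8, M* = 64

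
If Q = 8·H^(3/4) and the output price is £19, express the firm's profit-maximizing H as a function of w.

H(w) = (114/w)^(4)

MP_H = (3/4)·8·H^(-1/4) = 6·H^(-1/4).
Setting P·MP_H = w: 114·H^(-1/4) = w.
Solving for H: H^(-1/4) = w/114, so H = (114/w)^(4).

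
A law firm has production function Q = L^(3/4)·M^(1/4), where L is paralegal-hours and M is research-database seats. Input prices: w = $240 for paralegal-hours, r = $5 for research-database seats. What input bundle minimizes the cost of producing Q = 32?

L* = 16, M* = 256

Cost minimization requires the marginal rate of technical substitution to equal the input-price ratio: MP_L/MP_M = w/r.
Here MP_L/MP_M = (3/4)·(M/L)/(1/4) = 3·(M/L). Setting this equal to 240/5 = 48 gives M = 16L.
Substituting into Q = 32: L^(3/4)·(16L)^(1/4) = 32.
Solving, L = 16 and M = 256.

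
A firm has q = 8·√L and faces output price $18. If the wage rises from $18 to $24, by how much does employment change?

ΔL = -7

From P·MP_L = w with MP_L = 4·L^(-1/2), the labor demand is L(w) = (72/w)^(2).
At w = 18: L = 16. At w = 24: L = 9.
ΔL = 9 − 16 = -7.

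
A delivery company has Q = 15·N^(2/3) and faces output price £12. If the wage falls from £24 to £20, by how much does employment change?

ΔN = 91

From P·MP_N = w with MP_N = 10·N^(-1/3), the labor demand is N(w) = (120/w)^(3).
At w = 24: N = 125. At w = 20: N = 216.
ΔN = 216 − 125 = 91.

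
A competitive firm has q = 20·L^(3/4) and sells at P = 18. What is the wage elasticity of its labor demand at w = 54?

MP_L = (3/4)·20·L^(-1/4), so P·MP_L = w gives 270·L^(-1/4) = w.
Solving, L(w) = (270/w)^(4). This is a constant-elasticity form: L ∝ w^(−4), so ε = −4.

ε = -4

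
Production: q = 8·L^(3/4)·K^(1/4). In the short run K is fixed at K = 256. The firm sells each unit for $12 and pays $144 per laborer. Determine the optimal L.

L* = 16

With K = 256, MP_L = (3/4)·8·L^(-1/4)·256^(1/4) = 24·L^(-1/4).
Profit maximization for a price taker requires P·MP_L = w: 12·24·L^(-1/4) = 144.
So L^(-1/4) = 0.5, which gives L = 16.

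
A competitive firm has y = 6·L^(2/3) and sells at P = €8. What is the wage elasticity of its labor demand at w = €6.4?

MP_L = (2/3)·6·L^(-1/3), so P·MP_L = w gives 32·L^(-1/3) = w.
Solving, L(w) = (32/w)^(3). This is a constant-elasticity form: L ∝ w^(−3), so ε = −3.

ε = -3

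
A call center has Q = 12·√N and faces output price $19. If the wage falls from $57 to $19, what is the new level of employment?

From P·MP_N = w with MP_N = 6·N^(-1/2), the labor demand is N(w) = (114/w)^(2).
At w = 57: N = 4. At w = 19: N = 36.

N* = 36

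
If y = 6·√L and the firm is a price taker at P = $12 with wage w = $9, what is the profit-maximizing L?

MP_L = (1/2)·6·L^(-1/2) = 3·L^(-1/2).
Profit maximization for a price taker requires P·MP_L = w: 12·3·L^(-1/2) = 9.
So L^(-1/2) = 0.25, which gives L = 16.

L* = 16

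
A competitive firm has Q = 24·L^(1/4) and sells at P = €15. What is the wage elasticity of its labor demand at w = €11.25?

ε = -4/3

MP_L = (1/4)·24·L^(-3/4), so P·MP_L = w gives 90·L^(-3/4) = w.
Solving, L(w) = (90/w)^(4/3). This is a constant-elasticity form: L ∝ w^(−4/3), so ε = −4/3.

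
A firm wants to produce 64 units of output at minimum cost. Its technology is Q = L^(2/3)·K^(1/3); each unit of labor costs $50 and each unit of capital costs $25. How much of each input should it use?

Cost minimization requires the marginal rate of technical substitution to equal the input-price ratio: MP_L/MP_K = w/r.
Here MP_L/MP_K = (2/3)·(K/L)/(1/3) = 2·(K/L). Setting this equal to 50/25 = 2 gives K = L.
Substituting into Q = 64: L^(2/3)·(L)^(1/3) = 64.
Solving, L = 64 and K = 64.

L* = 64, K* = 64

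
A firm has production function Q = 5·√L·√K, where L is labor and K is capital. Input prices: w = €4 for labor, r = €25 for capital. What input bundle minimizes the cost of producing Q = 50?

Cost minimization requires the marginal rate of technical substitution to equal the input-price ratio: MP_L/MP_K = w/r.
Here MP_L/MP_K = (1/2)·(K/L)/(1/2) = (K/L). Setting this equal to 4/25 = 0.16 gives K = 0.16L.
Substituting into Q = 50: 5·L^(1/2)·(0.16L)^(1/2) = 50.
Solving, L = 25 and K = 4.

L* = 25, K* = 4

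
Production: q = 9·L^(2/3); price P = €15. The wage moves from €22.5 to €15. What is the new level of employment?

From P·MP_L = w with MP_L = 6·L^(-1/3), the labor demand is L(w) = (90/w)^(3).
At w = 22.5: L = 64. At w = 15: L = 216.

L* = 216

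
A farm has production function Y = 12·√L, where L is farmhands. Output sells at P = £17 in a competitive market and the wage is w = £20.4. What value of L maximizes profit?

L* = 25

MP_L = (1/2)·12·L^(-1/2) = 6·L^(-1/2).
Profit maximization for a price taker requires P·MP_L = w: 17·6·L^(-1/2) = 20.4.
So L^(-1/2) = 0.2, which gives L = 25.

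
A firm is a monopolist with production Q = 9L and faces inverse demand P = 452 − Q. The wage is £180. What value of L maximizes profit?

L* = 24

Marginal revenue from the inverse demand is MR = 452 − 2Q.
The marginal product is MP_L = 9.
A monopolist hires until marginal revenue product equals the wage: MR·MP_L = w.
(452 − 18L)·9 = 180, so L = 24.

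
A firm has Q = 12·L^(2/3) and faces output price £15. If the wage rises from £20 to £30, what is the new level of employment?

L* = 64

From P·MP_L = w with MP_L = 8·L^(-1/3), the labor demand is L(w) = (120/w)^(3).
At w = 20: L = 216. At w = 30: L = 64.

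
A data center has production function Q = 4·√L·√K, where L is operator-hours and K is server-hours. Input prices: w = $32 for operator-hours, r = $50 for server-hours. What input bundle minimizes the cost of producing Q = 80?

L* = 25, K* = 16

Cost minimization requires the marginal rate of technical substitution to equal the input-price ratio: MP_L/MP_K = w/r.
Here MP_L/MP_K = (1/2)·(K/L)/(1/2) = (K/L). Setting this equal to 32/50 = 0.64 gives K = 0.64L.
Substituting into Q = 80: 4·L^(1/2)·(0.64L)^(1/2) = 80.
Solving, L = 25 and K = 16.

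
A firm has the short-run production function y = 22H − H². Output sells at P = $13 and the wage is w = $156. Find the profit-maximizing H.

The marginal product of H is MP_H = 22 − 2H.
A price-taking firm hires until the value of the marginal product equals the wage: P·MP_H = w, so 13·(22 − 2H) = 156.
Then 22 − 2H = 12, giving H = 5.

H* = 5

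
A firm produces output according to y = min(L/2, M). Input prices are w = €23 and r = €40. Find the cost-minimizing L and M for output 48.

L* = 96, M* = 48

With a fixed-proportions technology, the cost-minimizing bundle uses no slack in either input: L/2 = M = y.
So L = 2·48 = 96 and M = 48.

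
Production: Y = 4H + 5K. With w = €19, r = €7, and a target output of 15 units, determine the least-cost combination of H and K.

H* = 0, K* = 3

The inputs are perfect substitutes, so the firm uses whichever has the lower cost per unit of output.
Cost per unit of output via H is w/4 = 4.75; via K it is r/5 = 1.4. K is cheaper.
Producing Y = 15 with K alone: H = 0, K = 3.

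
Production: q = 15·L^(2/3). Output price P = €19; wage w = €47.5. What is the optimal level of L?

L* = 64

MP_L = (2/3)·15·L^(-1/3) = 10·L^(-1/3).
Profit maximization for a price taker requires P·MP_L = w: 19·10·L^(-1/3) = 47.5.
So L^(-1/3) = 0.25, which gives L = 64.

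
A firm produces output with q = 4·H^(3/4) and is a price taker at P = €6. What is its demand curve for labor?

MP_H = (3/4)·4·H^(-1/4) = 3·H^(-1/4).
Setting P·MP_H = w: 18·H^(-1/4) = w.
Solving for H: H^(-1/4) = w/18, so H = (18/w)^(4).

H(w) = 104976/w^(4)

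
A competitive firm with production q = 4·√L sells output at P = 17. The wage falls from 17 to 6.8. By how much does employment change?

From P·MP_L = w with MP_L = 2·L^(-1/2), the labor demand is L(w) = (34/w)^(2).
At w = 17: L = 4. At w = 6.8: L = 25.
ΔL = 25 − 4 = 21.

ΔL = 21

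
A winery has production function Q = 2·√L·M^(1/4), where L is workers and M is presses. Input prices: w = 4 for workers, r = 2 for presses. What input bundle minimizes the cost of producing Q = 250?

Cost minimization requires the marginal rate of technical substitution to equal the input-price ratio: MP_L/MP_M = w/r.
Here MP_L/MP_M = (1/2)·(M/L)/(1/4) = 2·(M/L). Setting this equal to 4/2 = 2 gives M = L.
Substituting into Q = 250: 2·L^(1/2)·(L)^(1/4) = 250.
Solving, L = 625 and M = 625.

L* = 625, M* = 625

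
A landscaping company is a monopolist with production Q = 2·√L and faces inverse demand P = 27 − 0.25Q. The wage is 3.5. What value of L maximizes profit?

L* = 36

Marginal revenue from the inverse demand is MR = 27 − 0.5Q.
The marginal product is MP_L = L^(-1/2).
A monopolist hires until marginal revenue product equals the wage: MR·MP_L = w.
At L, Q = 2·√L. Substituting and solving: (27 − √L)·L^(-1/2) = 3.5 gives L = 36.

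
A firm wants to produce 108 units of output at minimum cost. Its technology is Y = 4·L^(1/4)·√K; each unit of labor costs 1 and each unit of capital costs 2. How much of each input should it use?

L* = 81, K* = 81

Cost minimization requires the marginal rate of technical substitution to equal the input-price ratio: MP_L/MP_K = w/r.
Here MP_L/MP_K = (1/4)·(K/L)/(1/2) = 0.5·(K/L). Setting this equal to 1/2 = 0.5 gives K = L.
Substituting into Y = 108: 4·L^(1/4)·(L)^(1/2) = 108.
Solving, L = 81 and K = 81.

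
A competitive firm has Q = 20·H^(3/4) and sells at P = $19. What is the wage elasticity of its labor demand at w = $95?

ε = -4

MP_H = (3/4)·20·H^(-1/4), so P·MP_H = w gives 285·H^(-1/4) = w.
Solving, H(w) = (285/w)^(4). This is a constant-elasticity form: H ∝ w^(−4), so ε = −4.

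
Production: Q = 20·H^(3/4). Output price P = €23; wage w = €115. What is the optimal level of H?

H* = 81

MP_H = (3/4)·20·H^(-1/4) = 15·H^(-1/4).
Profit maximization for a price taker requires P·MP_H = w: 23·15·H^(-1/4) = 115.
So H^(-1/4) = 1/3, which gives H = 81.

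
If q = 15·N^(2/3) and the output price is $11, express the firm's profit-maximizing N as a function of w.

N(w) = 1331000/w³

MP_N = (2/3)·15·N^(-1/3) = 10·N^(-1/3).
Setting P·MP_N = w: 110·N^(-1/3) = w.
Solving for N: N^(-1/3) = w/110, so N = (110/w)^(3).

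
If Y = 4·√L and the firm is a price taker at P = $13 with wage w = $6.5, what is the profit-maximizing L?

L* = 16

MP_L = (1/2)·4·L^(-1/2) = 2·L^(-1/2).
Profit maximization for a price taker requires P·MP_L = w: 13·2·L^(-1/2) = 6.5.
So L^(-1/2) = 0.25, which gives L = 16.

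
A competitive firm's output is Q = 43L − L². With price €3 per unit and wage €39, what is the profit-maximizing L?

The marginal product of L is MP_L = 43 − 2L.
A price-taking firm hires until the value of the marginal product equals the wage: P·MP_L = w, so 3·(43 − 2L) = 39.
Then 43 − 2L = 13, giving L = 15.

L* = 15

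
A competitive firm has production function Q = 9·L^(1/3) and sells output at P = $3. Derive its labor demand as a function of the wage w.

L(w) = (9/w)^(3/2)

MP_L = (1/3)·9·L^(-2/3) = 3·L^(-2/3).
Setting P·MP_L = w: 9·L^(-2/3) = w.
Solving for L: L^(-2/3) = w/9, so L = (9/w)^(3/2).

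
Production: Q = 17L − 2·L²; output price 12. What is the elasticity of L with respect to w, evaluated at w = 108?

ε = -1.125

From P·MP_L = w with MP_L = 17 − 4L, labor demand is L(w) = (17 − w/12)/4.
dL/dw = −1/(48) = -1/48.
At w = 108, L = 2, so ε = (dL/dw)·(w/L) = (-1/48)·(108/2) = -1.125.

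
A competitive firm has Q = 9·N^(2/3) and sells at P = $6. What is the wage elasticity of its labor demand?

MP_N = (2/3)·9·N^(-1/3), so P·MP_N = w gives 36·N^(-1/3) = w.
Solving, N(w) = (36/w)^(3). This is a constant-elasticity form: N ∝ w^(−3), so ε = −3.

ε = -3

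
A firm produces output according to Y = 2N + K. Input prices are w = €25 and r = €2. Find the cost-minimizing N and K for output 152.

N* = 0, K* = 152

The inputs are perfect substitutes, so the firm uses whichever has the lower cost per unit of output.
Cost per unit of output via N is 12.5; via K it is 2. K is cheaper.
Producing Y = 152 with K alone: N = 0, K = 152.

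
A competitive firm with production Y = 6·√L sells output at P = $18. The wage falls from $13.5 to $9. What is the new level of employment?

From P·MP_L = w with MP_L = 3·L^(-1/2), the labor demand is L(w) = (54/w)^(2).
At w = 13.5: L = 16. At w = 9: L = 36.

L* = 36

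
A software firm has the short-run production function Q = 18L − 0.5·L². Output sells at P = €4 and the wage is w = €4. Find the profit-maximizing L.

The marginal product of L is MP_L = 18 − L.
A price-taking firm hires until the value of the marginal product equals the wage: P·MP_L = w, so 4·(18 − L) = 4.
Then 18 − L = 1, giving L = 17.

L* = 17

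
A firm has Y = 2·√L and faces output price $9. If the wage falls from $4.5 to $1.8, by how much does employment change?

From P·MP_L = w with MP_L = L^(-1/2), the labor demand is L(w) = (9/w)^(2).
At w = 4.5: L = 4. At w = 1.8: L = 25.
ΔL = 25 − 4 = 21.

ΔL = 21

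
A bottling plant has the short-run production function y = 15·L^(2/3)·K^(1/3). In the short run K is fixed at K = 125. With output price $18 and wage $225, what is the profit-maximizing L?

With K = 125, MP_L = (2/3)·15·L^(-1/3)·125^(1/3) = 50·L^(-1/3).
Profit maximization for a price taker requires P·MP_L = w: 18·50·L^(-1/3) = 225.
So L^(-1/3) = 0.25, which gives L = 64.

L* = 64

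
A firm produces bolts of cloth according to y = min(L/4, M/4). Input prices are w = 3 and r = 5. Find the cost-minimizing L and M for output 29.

L* = 116, M* = 116

With a fixed-proportions technology, the cost-minimizing bundle uses no slack in either input: L/4 = M/4 = y.
So L = 4·29 = 116 and M = 4·29 = 116.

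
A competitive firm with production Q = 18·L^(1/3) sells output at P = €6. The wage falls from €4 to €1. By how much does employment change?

ΔL = 189

From P·MP_L = w with MP_L = 6·L^(-2/3), the labor demand is L(w) = (36/w)^(3/2).
At w = 4: L = 27. At w = 1: L = 216.
ΔL = 216 − 27 = 189.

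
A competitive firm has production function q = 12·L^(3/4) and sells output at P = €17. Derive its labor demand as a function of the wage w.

MP_L = (3/4)·12·L^(-1/4) = 9·L^(-1/4).
Setting P·MP_L = w: 153·L^(-1/4) = w.
Solving for L: L^(-1/4) = w/153, so L = (153/w)^(4).

L(w) = (153/w)^(4)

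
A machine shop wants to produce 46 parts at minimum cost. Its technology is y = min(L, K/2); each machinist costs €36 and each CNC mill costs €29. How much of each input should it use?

L* = 46, K* = 92

With a fixed-proportions technology, the cost-minimizing bundle uses no slack in either input: L = K/2 = y.
So L = 46 and K = 2·46 = 92.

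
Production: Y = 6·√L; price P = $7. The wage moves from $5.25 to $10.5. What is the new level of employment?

L* = 4

From P·MP_L = w with MP_L = 3·L^(-1/2), the labor demand is L(w) = (21/w)^(2).
At w = 5.25: L = 16. At w = 10.5: L = 4.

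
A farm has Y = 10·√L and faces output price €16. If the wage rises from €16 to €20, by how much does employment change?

From P·MP_L = w with MP_L = 5·L^(-1/2), the labor demand is L(w) = (80/w)^(2).
At w = 16: L = 25. At w = 20: L = 16.
ΔL = 16 − 25 = -9.

ΔL = -9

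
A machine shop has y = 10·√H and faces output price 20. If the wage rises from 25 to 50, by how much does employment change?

ΔH = -12

From P·MP_H = w with MP_H = 5·H^(-1/2), the labor demand is H(w) = (100/w)^(2).
At w = 25: H = 16. At w = 50: H = 4.
ΔH = 4 − 16 = -12.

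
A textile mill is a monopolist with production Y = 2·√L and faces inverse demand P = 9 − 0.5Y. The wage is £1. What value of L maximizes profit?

Marginal revenue from the inverse demand is MR = 9 − Y.
The marginal product is MP_L = L^(-1/2).
A monopolist hires until marginal revenue product equals the wage: MR·MP_L = w.
At L, Y = 2·√L. Substituting and solving: (9 − 2·√L)·L^(-1/2) = 1 gives L = 9.

L* = 9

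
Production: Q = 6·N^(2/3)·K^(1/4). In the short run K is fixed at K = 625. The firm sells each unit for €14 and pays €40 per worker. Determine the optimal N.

With K = 625, MP_N = (2/3)·6·N^(-1/3)·625^(1/4) = 20·N^(-1/3).
Profit maximization for a price taker requires P·MP_N = w: 14·20·N^(-1/3) = 40.
So N^(-1/3) = 1/7, which gives N = 343.

N* = 343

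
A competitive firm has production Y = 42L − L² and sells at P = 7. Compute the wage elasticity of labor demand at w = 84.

From P·MP_L = w with MP_L = 42 − 2L, labor demand is L(w) = (42 − w/7)/2.
dL/dw = −1/(14) = -1/14.
At w = 84, L = 15, so ε = (dL/dw)·(w/L) = (-1/14)·(84/15) = -0.4.

ε = -0.4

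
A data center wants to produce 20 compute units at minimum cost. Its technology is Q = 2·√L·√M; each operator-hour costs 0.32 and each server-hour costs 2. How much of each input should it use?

Cost minimization requires the marginal rate of technical substitution to equal the input-price ratio: MP_L/MP_M = w/r.
Here MP_L/MP_M = (1/2)·(M/L)/(1/2) = (M/L). Setting this equal to 0.32/2 = 0.16 gives M = 0.16L.
Substituting into Q = 20: 2·L^(1/2)·(0.16L)^(1/2) = 20.
Solving, L = 25 and M = 4.

L* = 25, M* = 4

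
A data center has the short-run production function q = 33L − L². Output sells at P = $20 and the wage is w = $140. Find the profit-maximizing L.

The marginal product of L is MP_L = 33 − 2L.
A price-taking firm hires until the value of the marginal product equals the wage: P·MP_L = w, so 20·(33 − 2L) = 140.
Then 33 − 2L = 7, giving L = 13.

L* = 13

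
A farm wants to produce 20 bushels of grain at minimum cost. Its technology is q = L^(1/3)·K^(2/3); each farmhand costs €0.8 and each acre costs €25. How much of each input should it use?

L* = 125, K* = 8

Cost minimization requires the marginal rate of technical substitution to equal the input-price ratio: MP_L/MP_K = w/r.
Here MP_L/MP_K = (1/3)·(K/L)/(2/3) = 0.5·(K/L). Setting this equal to 0.8/25 = 0.032 gives K = 0.064L.
Substituting into q = 20: L^(1/3)·(0.064L)^(2/3) = 20.
Solving, L = 125 and K = 8.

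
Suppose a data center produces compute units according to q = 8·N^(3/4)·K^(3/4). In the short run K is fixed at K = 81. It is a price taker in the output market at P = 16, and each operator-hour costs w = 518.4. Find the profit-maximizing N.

With K = 81, MP_N = (3/4)·8·N^(-1/4)·81^(3/4) = 162·N^(-1/4).
Profit maximization for a price taker requires P·MP_N = w: 16·162·N^(-1/4) = 518.4.
So N^(-1/4) = 0.2, which gives N = 625.

N* = 625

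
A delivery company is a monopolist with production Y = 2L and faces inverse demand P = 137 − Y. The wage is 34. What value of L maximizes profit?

Marginal revenue from the inverse demand is MR = 137 − 2Y.
The marginal product is MP_L = 2.
A monopolist hires until marginal revenue product equals the wage: MR·MP_L = w.
(137 − 4L)·2 = 34, so L = 30.

L* = 30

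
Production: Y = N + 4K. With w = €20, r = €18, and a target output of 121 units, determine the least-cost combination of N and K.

The inputs are perfect substitutes, so the firm uses whichever has the lower cost per unit of output.
Cost per unit of output via N is 20; via K it is 4.5. K is cheaper.
Producing Y = 121 with K alone: N = 0, K = 30.25.

N* = 0, K* = 30.25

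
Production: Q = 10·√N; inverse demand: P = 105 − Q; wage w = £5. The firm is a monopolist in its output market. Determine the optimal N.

Marginal revenue from the inverse demand is MR = 105 − 2Q.
The marginal product is MP_N = 5·N^(-1/2).
A monopolist hires until marginal revenue product equals the wage: MR·MP_N = w.
At N, Q = 10·√N. Substituting and solving: (105 − 20·√N)·5·N^(-1/2) = 5 gives N = 25.

N* = 25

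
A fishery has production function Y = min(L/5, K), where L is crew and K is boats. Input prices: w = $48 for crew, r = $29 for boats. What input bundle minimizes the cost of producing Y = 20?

With a fixed-proportions technology, the cost-minimizing bundle uses no slack in either input: L/5 = K = Y.
So L = 5·20 = 100 and K = 20.

L* = 100, K* = 20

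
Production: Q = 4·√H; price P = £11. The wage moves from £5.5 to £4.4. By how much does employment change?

ΔH = 9

From P·MP_H = w with MP_H = 2·H^(-1/2), the labor demand is H(w) = (22/w)^(2).
At w = 5.5: H = 16. At w = 4.4: H = 25.
ΔH = 25 − 16 = 9.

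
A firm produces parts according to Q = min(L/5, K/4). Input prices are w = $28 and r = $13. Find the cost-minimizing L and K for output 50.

With a fixed-proportions technology, the cost-minimizing bundle uses no slack in either input: L/5 = K/4 = Q.
So L = 5·50 = 250 and K = 4·50 = 200.

L* = 250, K* = 200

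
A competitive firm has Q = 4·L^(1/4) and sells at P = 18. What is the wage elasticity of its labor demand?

ε = -4/3

MP_L = (1/4)·4·L^(-3/4), so P·MP_L = w gives 18·L^(-3/4) = w.
Solving, L(w) = (18/w)^(4/3). This is a constant-elasticity form: L ∝ w^(−4/3), so ε = −4/3.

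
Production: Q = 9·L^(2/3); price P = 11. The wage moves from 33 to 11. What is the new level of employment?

From P·MP_L = w with MP_L = 6·L^(-1/3), the labor demand is L(w) = (66/w)^(3).
At w = 33: L = 8. At w = 11: L = 216.

L* = 216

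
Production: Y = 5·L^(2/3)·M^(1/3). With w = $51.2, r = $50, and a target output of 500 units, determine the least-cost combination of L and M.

Cost minimization requires the marginal rate of technical substitution to equal the input-price ratio: MP_L/MP_M = w/r.
Here MP_L/MP_M = (2/3)·(M/L)/(1/3) = 2·(M/L). Setting this equal to 51.2/50 = 1.024 gives M = 0.512L.
Substituting into Y = 500: 5·L^(2/3)·(0.512L)^(1/3) = 500.
Solving, L = 125 and M = 64.

L* = 125, M* = 64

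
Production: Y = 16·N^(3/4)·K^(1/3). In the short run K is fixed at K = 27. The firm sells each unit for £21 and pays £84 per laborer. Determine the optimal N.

N* = 6561

With K = 27, MP_N = (3/4)·16·N^(-1/4)·27^(1/3) = 36·N^(-1/4).
Profit maximization for a price taker requires P·MP_N = w: 21·36·N^(-1/4) = 84.
So N^(-1/4) = 1/9, which gives N = 6561.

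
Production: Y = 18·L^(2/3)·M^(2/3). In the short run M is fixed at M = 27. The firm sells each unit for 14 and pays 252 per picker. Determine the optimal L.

With M = 27, MP_L = (2/3)·18·L^(-1/3)·27^(2/3) = 108·L^(-1/3).
Profit maximization for a price taker requires P·MP_L = w: 14·108·L^(-1/3) = 252.
So L^(-1/3) = 1/6, which gives L = 216.

L* = 216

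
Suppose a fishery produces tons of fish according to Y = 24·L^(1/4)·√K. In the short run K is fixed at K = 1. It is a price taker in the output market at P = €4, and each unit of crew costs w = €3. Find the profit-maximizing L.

With K = 1, MP_L = (1/4)·24·L^(-3/4)·1^(1/2) = 6·L^(-3/4).
Profit maximization for a price taker requires P·MP_L = w: 4·6·L^(-3/4) = 3.
So L^(-3/4) = 0.125, which gives L = 16.

L* = 16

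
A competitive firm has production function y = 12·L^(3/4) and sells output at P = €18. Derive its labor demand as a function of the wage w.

L(w) = (162/w)^(4)

MP_L = (3/4)·12·L^(-1/4) = 9·L^(-1/4).
Setting P·MP_L = w: 162·L^(-1/4) = w.
Solving for L: L^(-1/4) = w/162, so L = (162/w)^(4).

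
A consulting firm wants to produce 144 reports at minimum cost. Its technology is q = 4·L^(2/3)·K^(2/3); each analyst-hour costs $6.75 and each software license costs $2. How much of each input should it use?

L* = 8, K* = 27

Cost minimization requires the marginal rate of technical substitution to equal the input-price ratio: MP_L/MP_K = w/r.
Here MP_L/MP_K = (2/3)·(K/L)/(2/3) = (K/L). Setting this equal to 6.75/2 = 3.375 gives K = 3.375L.
Substituting into q = 144: 4·L^(2/3)·(3.375L)^(2/3) = 144.
Solving, L = 8 and K = 27.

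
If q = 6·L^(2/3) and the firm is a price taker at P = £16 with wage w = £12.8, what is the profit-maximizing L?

MP_L = (2/3)·6·L^(-1/3) = 4·L^(-1/3).
Profit maximization for a price taker requires P·MP_L = w: 16·4·L^(-1/3) = 12.8.
So L^(-1/3) = 0.2, which gives L = 125.

L* = 125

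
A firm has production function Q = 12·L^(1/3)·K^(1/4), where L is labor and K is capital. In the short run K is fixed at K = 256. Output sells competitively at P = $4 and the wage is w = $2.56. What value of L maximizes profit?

L* = 125

With K = 256, MP_L = (1/3)·12·L^(-2/3)·256^(1/4) = 16·L^(-2/3).
Profit maximization for a price taker requires P·MP_L = w: 4·16·L^(-2/3) = 2.56.
So L^(-2/3) = 0.04, which gives L = 125.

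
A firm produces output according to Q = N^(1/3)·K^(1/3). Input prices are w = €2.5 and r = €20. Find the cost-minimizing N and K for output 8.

Cost minimization requires the marginal rate of technical substitution to equal the input-price ratio: MP_N/MP_K = w/r.
Here MP_N/MP_K = (1/3)·(K/N)/(1/3) = (K/N). Setting this equal to 2.5/20 = 0.125 gives K = 0.125N.
Substituting into Q = 8: N^(1/3)·(0.125N)^(1/3) = 8.
Solving, N = 64 and K = 8.

N* = 64, K* = 8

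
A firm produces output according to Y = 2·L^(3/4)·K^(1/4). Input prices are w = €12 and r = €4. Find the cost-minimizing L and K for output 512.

Cost minimization requires the marginal rate of technical substitution to equal the input-price ratio: MP_L/MP_K = w/r.
Here MP_L/MP_K = (3/4)·(K/L)/(1/4) = 3·(K/L). Setting this equal to 12/4 = 3 gives K = L.
Substituting into Y = 512: 2·L^(3/4)·(L)^(1/4) = 512.
Solving, L = 256 and K = 256.

L* = 256, K* = 256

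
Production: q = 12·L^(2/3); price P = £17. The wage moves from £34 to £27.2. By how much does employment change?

From P·MP_L = w with MP_L = 8·L^(-1/3), the labor demand is L(w) = (136/w)^(3).
At w = 34: L = 64. At w = 27.2: L = 125.
ΔL = 125 − 64 = 61.

ΔL = 61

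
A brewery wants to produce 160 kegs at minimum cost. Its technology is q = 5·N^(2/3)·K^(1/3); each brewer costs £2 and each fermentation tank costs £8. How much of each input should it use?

N* = 64, K* = 8

Cost minimization requires the marginal rate of technical substitution to equal the input-price ratio: MP_N/MP_K = w/r.
Here MP_N/MP_K = (2/3)·(K/N)/(1/3) = 2·(K/N). Setting this equal to 2/8 = 0.25 gives K = 0.125N.
Substituting into q = 160: 5·N^(2/3)·(0.125N)^(1/3) = 160.
Solving, N = 64 and K = 8.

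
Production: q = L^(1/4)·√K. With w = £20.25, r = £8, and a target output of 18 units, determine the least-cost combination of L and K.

L* = 16, K* = 81

Cost minimization requires the marginal rate of technical substitution to equal the input-price ratio: MP_L/MP_K = w/r.
Here MP_L/MP_K = (1/4)·(K/L)/(1/2) = 0.5·(K/L). Setting this equal to 20.25/8 = 2.53125 gives K = 5.0625L.
Substituting into q = 18: L^(1/4)·(5.0625L)^(1/2) = 18.
Solving, L = 16 and K = 81.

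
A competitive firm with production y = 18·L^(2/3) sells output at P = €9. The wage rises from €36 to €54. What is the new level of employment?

L* = 8

From P·MP_L = w with MP_L = 12·L^(-1/3), the labor demand is L(w) = (108/w)^(3).
At w = 36: L = 27. At w = 54: L = 8.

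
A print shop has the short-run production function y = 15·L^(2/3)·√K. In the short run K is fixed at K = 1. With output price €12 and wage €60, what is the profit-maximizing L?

With K = 1, MP_L = (2/3)·15·L^(-1/3)·1^(1/2) = 10·L^(-1/3).
Profit maximization for a price taker requires P·MP_L = w: 12·10·L^(-1/3) = 60.
So L^(-1/3) = 0.5, which gives L = 8.

L* = 8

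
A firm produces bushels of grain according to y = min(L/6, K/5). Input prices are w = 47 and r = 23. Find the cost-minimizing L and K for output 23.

L* = 138, K* = 115

With a fixed-proportions technology, the cost-minimizing bundle uses no slack in either input: L/6 = K/5 = y.
So L = 6·23 = 138 and K = 5·23 = 115.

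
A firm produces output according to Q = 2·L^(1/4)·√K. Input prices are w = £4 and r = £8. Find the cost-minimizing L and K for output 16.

Cost minimization requires the marginal rate of technical substitution to equal the input-price ratio: MP_L/MP_K = w/r.
Here MP_L/MP_K = (1/4)·(K/L)/(1/2) = 0.5·(K/L). Setting this equal to 4/8 = 0.5 gives K = L.
Substituting into Q = 16: 2·L^(1/4)·(L)^(1/2) = 16.
Solving, L = 16 and K = 16.

L* = 16, K* = 16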